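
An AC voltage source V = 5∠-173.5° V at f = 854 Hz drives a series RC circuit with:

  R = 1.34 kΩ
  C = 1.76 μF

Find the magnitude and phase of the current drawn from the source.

Step 1 — Angular frequency: ω = 2π·f = 2π·854 = 5366 rad/s.
Step 2 — Component impedances:
  R: Z = R = 1340 Ω
  C: Z = 1/(jωC) = -j/(ω·C) = 0 - j105.9 Ω
Step 3 — Series combination: Z_total = R + C = 1340 - j105.9 Ω = 1344∠-4.5° Ω.
Step 4 — Source phasor: V = 5∠-173.5° V = -4.968 - j0.566 V.
Step 5 — Ohm's law: I = V / Z_total = (-4.968 - j0.566) / (1340 - j105.9) = -0.003651 - j0.0007109 A.
Step 6 — Convert to polar: |I| = 0.00372 A, ∠I = -169.0°.

I = 0.00372∠-169.0° A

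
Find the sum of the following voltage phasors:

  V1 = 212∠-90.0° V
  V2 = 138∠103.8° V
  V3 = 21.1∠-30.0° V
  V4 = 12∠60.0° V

Step 1 — Convert each phasor to rectangular form:
  V1 = 212·(cos(-90.0°) + j·sin(-90.0°)) = 0 - j212 V
  V2 = 138·(cos(103.8°) + j·sin(103.8°)) = -32.92 + j134 V
  V3 = 21.1·(cos(-30.0°) + j·sin(-30.0°)) = 18.27 - j10.55 V
  V4 = 12·(cos(60.0°) + j·sin(60.0°)) = 6 + j10.39 V
Step 2 — Sum components: V_total = -8.644 - j78.14 V.
Step 3 — Convert to polar: |V_total| = 78.62 V, ∠V_total = -96.3°.

V_total = 78.62∠-96.3° V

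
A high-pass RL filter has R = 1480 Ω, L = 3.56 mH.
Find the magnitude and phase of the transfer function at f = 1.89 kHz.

Step 1 — Angular frequency: ω = 2π·1890 = 1.188e+04 rad/s.
Step 2 — Transfer function: H(jω) = jωL/(R + jωL).
Step 3 — Numerator jωL = j·42.28; denominator R + jωL = 1480 + j42.28.
Step 4 — H = 0.0008153 + j0.02854.
Step 5 — Magnitude: |H| = 0.02855 (-30.9 dB); phase: φ = 88.4°.

|H| = 0.02855 (-30.9 dB), φ = 88.4°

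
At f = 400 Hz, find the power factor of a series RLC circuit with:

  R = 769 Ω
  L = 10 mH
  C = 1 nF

Step 1 — Angular frequency: ω = 2π·f = 2π·400 = 2513 rad/s.
Step 2 — Component impedances:
  R: Z = R = 769 Ω
  L: Z = jωL = j·2513·0.01 = 0 + j25.13 Ω
  C: Z = 1/(jωC) = -j/(ω·C) = 0 - j3.979e+05 Ω
Step 3 — Series combination: Z_total = R + L + C = 769 - j3.979e+05 Ω = 3.979e+05∠-89.9° Ω.
Step 4 — Power factor: PF = cos(φ) = Re(Z)/|Z| = 769/3.979e+05 = 0.001933.
Step 5 — Type: Im(Z) = -3.979e+05 ⇒ leading (phase φ = -89.9°).

PF = 0.001933 (leading, φ = -89.9°)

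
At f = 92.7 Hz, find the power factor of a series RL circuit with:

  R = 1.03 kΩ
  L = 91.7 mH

Step 1 — Angular frequency: ω = 2π·f = 2π·92.7 = 582.5 rad/s.
Step 2 — Component impedances:
  R: Z = R = 1030 Ω
  L: Z = jωL = j·582.5·0.0917 = 0 + j53.41 Ω
Step 3 — Series combination: Z_total = R + L = 1030 + j53.41 Ω = 1031∠3.0° Ω.
Step 4 — Power factor: PF = cos(φ) = Re(Z)/|Z| = 1030/1031.38 = 0.9987.
Step 5 — Type: Im(Z) = 53.41 ⇒ lagging (phase φ = 3.0°).

PF = 0.9987 (lagging, φ = 3.0°)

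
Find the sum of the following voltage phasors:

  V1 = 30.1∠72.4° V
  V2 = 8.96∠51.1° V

Step 1 — Convert each phasor to rectangular form:
  V1 = 30.1·(cos(72.4°) + j·sin(72.4°)) = 9.101 + j28.69 V
  V2 = 8.96·(cos(51.1°) + j·sin(51.1°)) = 5.627 + j6.973 V
Step 2 — Sum components: V_total = 14.73 + j35.66 V.
Step 3 — Convert to polar: |V_total| = 38.59 V, ∠V_total = 67.6°.

V_total = 38.59∠67.6° V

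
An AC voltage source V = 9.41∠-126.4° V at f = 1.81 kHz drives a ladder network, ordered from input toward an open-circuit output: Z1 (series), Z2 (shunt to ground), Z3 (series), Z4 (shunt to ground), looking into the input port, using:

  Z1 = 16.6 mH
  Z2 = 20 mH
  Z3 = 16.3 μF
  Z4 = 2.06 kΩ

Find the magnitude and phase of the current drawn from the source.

Step 1 — Angular frequency: ω = 2π·f = 2π·1810 = 1.137e+04 rad/s.
Step 2 — Component impedances:
  Z1: Z = jωL = j·1.137e+04·0.0166 = 0 + j188.8 Ω
  Z2: Z = jωL = j·1.137e+04·0.02 = 0 + j227.5 Ω
  Z3: Z = 1/(jωC) = -j/(ω·C) = 0 - j5.395 Ω
  Z4: Z = R = 2060 Ω
Step 3 — Ladder network (open output): work backward from the far end, alternating series and parallel combinations. Z_in = 24.83 + j413.6 Ω = 414.3∠86.6° Ω.
Step 4 — Source phasor: V = 9.41∠-126.4° V = -5.584 - j7.574 V.
Step 5 — Ohm's law: I = V / Z_total = (-5.584 - j7.574) / (24.83 + j413.6) = -0.01906 + j0.01236 A.
Step 6 — Convert to polar: |I| = 0.02271 A, ∠I = 147.0°.

I = 0.02271∠147.0° A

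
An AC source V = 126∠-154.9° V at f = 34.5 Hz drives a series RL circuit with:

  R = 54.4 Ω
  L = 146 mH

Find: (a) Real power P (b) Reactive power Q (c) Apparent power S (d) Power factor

Step 1 — Angular frequency: ω = 2π·f = 2π·34.5 = 216.8 rad/s.
Step 2 — Component impedances:
  R: Z = R = 54.4 Ω
  L: Z = jωL = j·216.8·0.146 = 0 + j31.65 Ω
Step 3 — Series combination: Z_total = R + L = 54.4 + j31.65 Ω = 62.94∠30.2° Ω.
Step 4 — Source phasor: V = 126∠-154.9° V = -114.1 - j53.45 V.
Step 5 — Current: I = V / Z = -1.994 + j0.1776 A = 2.002∠174.9° A.
Step 6 — Complex power: S = V·I* = 218 + j126.8 VA.
Step 7 — Real power: P = Re(S) = 218 W.
Step 8 — Reactive power: Q = Im(S) = 126.8 VAR.
Step 9 — Apparent power: |S| = 252.3 VA.
Step 10 — Power factor: PF = P/|S| = 0.8644 (lagging).

(a) P = 218 W  (b) Q = 126.8 VAR  (c) S = 252.3 VA  (d) PF = 0.8644 (lagging)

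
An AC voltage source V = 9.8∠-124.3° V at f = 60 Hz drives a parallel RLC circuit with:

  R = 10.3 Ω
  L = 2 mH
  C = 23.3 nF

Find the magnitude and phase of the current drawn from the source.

Step 1 — Angular frequency: ω = 2π·f = 2π·60 = 377 rad/s.
Step 2 — Component impedances:
  R: Z = R = 10.3 Ω
  L: Z = jωL = j·377·0.002 = 0 + j0.754 Ω
  C: Z = 1/(jωC) = -j/(ω·C) = 0 - j1.138e+05 Ω
Step 3 — Parallel combination: 1/Z_total = 1/R + 1/L + 1/C; Z_total = 0.0549 + j0.75 Ω = 0.752∠85.8° Ω.
Step 4 — Source phasor: V = 9.8∠-124.3° V = -5.523 - j8.096 V.
Step 5 — Ohm's law: I = V / Z_total = (-5.523 - j8.096) / (0.0549 + j0.75) = -11.27 + j6.538 A.
Step 6 — Convert to polar: |I| = 13.03 A, ∠I = 149.9°.

I = 13.03∠149.9° A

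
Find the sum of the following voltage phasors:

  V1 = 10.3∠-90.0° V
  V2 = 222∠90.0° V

Step 1 — Convert each phasor to rectangular form:
  V1 = 10.3·(cos(-90.0°) + j·sin(-90.0°)) = 0 - j10.3 V
  V2 = 222·(cos(90.0°) + j·sin(90.0°)) = 0 + j222 V
Step 2 — Sum components: V_total = 0 + j211.7 V.
Step 3 — Convert to polar: |V_total| = 211.7 V, ∠V_total = 90.0°.

V_total = 211.7∠90.0° V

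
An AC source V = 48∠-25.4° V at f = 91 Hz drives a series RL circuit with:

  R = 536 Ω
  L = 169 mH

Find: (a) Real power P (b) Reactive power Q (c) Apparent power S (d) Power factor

Step 1 — Angular frequency: ω = 2π·f = 2π·91 = 571.8 rad/s.
Step 2 — Component impedances:
  R: Z = R = 536 Ω
  L: Z = jωL = j·571.8·0.169 = 0 + j96.63 Ω
Step 3 — Series combination: Z_total = R + L = 536 + j96.63 Ω = 544.6∠10.2° Ω.
Step 4 — Source phasor: V = 48∠-25.4° V = 43.36 - j20.59 V.
Step 5 — Current: I = V / Z = 0.07164 - j0.05133 A = 0.08813∠-35.6° A.
Step 6 — Complex power: S = V·I* = 4.163 + j0.7505 VA.
Step 7 — Real power: P = Re(S) = 4.163 W.
Step 8 — Reactive power: Q = Im(S) = 0.7505 VAR.
Step 9 — Apparent power: |S| = 4.23 VA.
Step 10 — Power factor: PF = P/|S| = 0.9841 (lagging).

(a) P = 4.163 W  (b) Q = 0.7505 VAR  (c) S = 4.23 VA  (d) PF = 0.9841 (lagging)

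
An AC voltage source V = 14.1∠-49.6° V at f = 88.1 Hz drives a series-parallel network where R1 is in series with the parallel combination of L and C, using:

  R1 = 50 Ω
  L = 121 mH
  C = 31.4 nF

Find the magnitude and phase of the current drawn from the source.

Step 1 — Angular frequency: ω = 2π·f = 2π·88.1 = 553.5 rad/s.
Step 2 — Component impedances:
  R1: Z = R = 50 Ω
  L: Z = jωL = j·553.5·0.121 = 0 + j66.98 Ω
  C: Z = 1/(jωC) = -j/(ω·C) = 0 - j5.753e+04 Ω
Step 3 — Parallel branch: L || C = 1/(1/L + 1/C) = 0 + j67.06 Ω.
Step 4 — Series with R1: Z_total = R1 + (L || C) = 50 + j67.06 Ω = 83.65∠53.3° Ω.
Step 5 — Source phasor: V = 14.1∠-49.6° V = 9.138 - j10.74 V.
Step 6 — Ohm's law: I = V / Z_total = (9.138 - j10.74) / (50 + j67.06) = -0.03761 - j0.1643 A.
Step 7 — Convert to polar: |I| = 0.1686 A, ∠I = -102.9°.

I = 0.1686∠-102.9° A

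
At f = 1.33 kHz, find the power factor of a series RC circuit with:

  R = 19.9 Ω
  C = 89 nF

Step 1 — Angular frequency: ω = 2π·f = 2π·1330 = 8357 rad/s.
Step 2 — Component impedances:
  R: Z = R = 19.9 Ω
  C: Z = 1/(jωC) = -j/(ω·C) = 0 - j1345 Ω
Step 3 — Series combination: Z_total = R + C = 19.9 - j1345 Ω = 1345∠-89.2° Ω.
Step 4 — Power factor: PF = cos(φ) = Re(Z)/|Z| = 19.9/1345 = 0.0148.
Step 5 — Type: Im(Z) = -1345 ⇒ leading (phase φ = -89.2°).

PF = 0.0148 (leading, φ = -89.2°)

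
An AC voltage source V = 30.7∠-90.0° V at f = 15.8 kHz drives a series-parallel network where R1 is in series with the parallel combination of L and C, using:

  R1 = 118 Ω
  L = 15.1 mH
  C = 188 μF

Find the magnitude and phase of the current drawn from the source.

Step 1 — Angular frequency: ω = 2π·f = 2π·1.58e+04 = 9.927e+04 rad/s.
Step 2 — Component impedances:
  R1: Z = R = 118 Ω
  L: Z = jωL = j·9.927e+04·0.0151 = 0 + j1499 Ω
  C: Z = 1/(jωC) = -j/(ω·C) = 0 - j0.05358 Ω
Step 3 — Parallel branch: L || C = 1/(1/L + 1/C) = 0 - j0.05358 Ω.
Step 4 — Series with R1: Z_total = R1 + (L || C) = 118 - j0.05358 Ω = 118∠-0.0° Ω.
Step 5 — Source phasor: V = 30.7∠-90.0° V = 0 - j30.7 V.
Step 6 — Ohm's law: I = V / Z_total = (0 - j30.7) / (118 - j0.05358) = 0.0001181 - j0.2602 A.
Step 7 — Convert to polar: |I| = 0.2602 A, ∠I = -90.0°.

I = 0.2602∠-90.0° A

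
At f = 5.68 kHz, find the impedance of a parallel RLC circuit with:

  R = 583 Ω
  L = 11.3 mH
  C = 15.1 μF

Step 1 — Angular frequency: ω = 2π·f = 2π·5680 = 3.569e+04 rad/s.
Step 2 — Component impedances:
  R: Z = R = 583 Ω
  L: Z = jωL = j·3.569e+04·0.0113 = 0 + j403.3 Ω
  C: Z = 1/(jωC) = -j/(ω·C) = 0 - j1.856 Ω
Step 3 — Parallel combination: 1/Z_total = 1/R + 1/L + 1/C; Z_total = 0.005961 - j1.864 Ω = 1.864∠-89.8° Ω.

Z = 0.005961 - j1.864 Ω = 1.864∠-89.8° Ω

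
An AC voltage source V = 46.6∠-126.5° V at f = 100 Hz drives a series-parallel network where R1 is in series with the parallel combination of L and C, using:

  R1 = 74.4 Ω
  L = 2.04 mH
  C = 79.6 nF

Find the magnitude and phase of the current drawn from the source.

Step 1 — Angular frequency: ω = 2π·f = 2π·100 = 628.3 rad/s.
Step 2 — Component impedances:
  R1: Z = R = 74.4 Ω
  L: Z = jωL = j·628.3·0.00204 = 0 + j1.282 Ω
  C: Z = 1/(jωC) = -j/(ω·C) = 0 - j1.999e+04 Ω
Step 3 — Parallel branch: L || C = 1/(1/L + 1/C) = 0 + j1.282 Ω.
Step 4 — Series with R1: Z_total = R1 + (L || C) = 74.4 + j1.282 Ω = 74.41∠1.0° Ω.
Step 5 — Source phasor: V = 46.6∠-126.5° V = -27.72 - j37.46 V.
Step 6 — Ohm's law: I = V / Z_total = (-27.72 - j37.46) / (74.4 + j1.282) = -0.3811 - j0.4969 A.
Step 7 — Convert to polar: |I| = 0.6263 A, ∠I = -127.5°.

I = 0.6263∠-127.5° A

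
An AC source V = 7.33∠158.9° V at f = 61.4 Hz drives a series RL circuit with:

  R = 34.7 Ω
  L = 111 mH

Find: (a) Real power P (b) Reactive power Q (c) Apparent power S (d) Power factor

Step 1 — Angular frequency: ω = 2π·f = 2π·61.4 = 385.8 rad/s.
Step 2 — Component impedances:
  R: Z = R = 34.7 Ω
  L: Z = jωL = j·385.8·0.111 = 0 + j42.82 Ω
Step 3 — Series combination: Z_total = R + L = 34.7 + j42.82 Ω = 55.12∠51.0° Ω.
Step 4 — Source phasor: V = 7.33∠158.9° V = -6.839 + j2.639 V.
Step 5 — Current: I = V / Z = -0.04092 + j0.1265 A = 0.133∠107.9° A.
Step 6 — Complex power: S = V·I* = 0.6137 + j0.7574 VA.
Step 7 — Real power: P = Re(S) = 0.6137 W.
Step 8 — Reactive power: Q = Im(S) = 0.7574 VAR.
Step 9 — Apparent power: |S| = 0.9748 VA.
Step 10 — Power factor: PF = P/|S| = 0.6296 (lagging).

(a) P = 0.6137 W  (b) Q = 0.7574 VAR  (c) S = 0.9748 VA  (d) PF = 0.6296 (lagging)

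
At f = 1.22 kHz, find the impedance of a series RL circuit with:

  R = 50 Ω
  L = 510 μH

Step 1 — Angular frequency: ω = 2π·f = 2π·1220 = 7665 rad/s.
Step 2 — Component impedances:
  R: Z = R = 50 Ω
  L: Z = jωL = j·7665·0.00051 = 0 + j3.909 Ω
Step 3 — Series combination: Z_total = R + L = 50 + j3.909 Ω = 50.15∠4.5° Ω.

Z = 50 + j3.909 Ω = 50.15∠4.5° Ω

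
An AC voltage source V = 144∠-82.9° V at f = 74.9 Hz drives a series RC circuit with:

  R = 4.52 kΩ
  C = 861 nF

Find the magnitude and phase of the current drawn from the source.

Step 1 — Angular frequency: ω = 2π·f = 2π·74.9 = 470.6 rad/s.
Step 2 — Component impedances:
  R: Z = R = 4520 Ω
  C: Z = 1/(jωC) = -j/(ω·C) = 0 - j2468 Ω
Step 3 — Series combination: Z_total = R + C = 4520 - j2468 Ω = 5150∠-28.6° Ω.
Step 4 — Source phasor: V = 144∠-82.9° V = 17.8 - j142.9 V.
Step 5 — Ohm's law: I = V / Z_total = (17.8 - j142.9) / (4520 - j2468) = 0.01633 - j0.0227 A.
Step 6 — Convert to polar: |I| = 0.02796 A, ∠I = -54.3°.

I = 0.02796∠-54.3° A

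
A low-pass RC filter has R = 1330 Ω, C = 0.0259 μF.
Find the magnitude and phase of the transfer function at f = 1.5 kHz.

Step 1 — Angular frequency: ω = 2π·1500 = 9425 rad/s.
Step 2 — Transfer function: H(jω) = 1/(1 + jωRC).
Step 3 — Denominator: 1 + jωRC = 1 + j·9425·1330·2.59e-08 = 1 + j0.3247.
Step 4 — H = 0.9046 - j0.2937.
Step 5 — Magnitude: |H| = 0.9511 (-0.4 dB); phase: φ = -18.0°.

|H| = 0.9511 (-0.4 dB), φ = -18.0°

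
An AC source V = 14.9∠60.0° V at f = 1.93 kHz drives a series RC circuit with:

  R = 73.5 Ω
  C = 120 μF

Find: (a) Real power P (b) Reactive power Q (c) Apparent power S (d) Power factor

Step 1 — Angular frequency: ω = 2π·f = 2π·1930 = 1.213e+04 rad/s.
Step 2 — Component impedances:
  R: Z = R = 73.5 Ω
  C: Z = 1/(jωC) = -j/(ω·C) = 0 - j0.6872 Ω
Step 3 — Series combination: Z_total = R + C = 73.5 - j0.6872 Ω = 73.5∠-0.5° Ω.
Step 4 — Source phasor: V = 14.9∠60.0° V = 7.45 + j12.9 V.
Step 5 — Current: I = V / Z = 0.09971 + j0.1765 A = 0.2027∠60.5° A.
Step 6 — Complex power: S = V·I* = 3.02 - j0.02824 VA.
Step 7 — Real power: P = Re(S) = 3.02 W.
Step 8 — Reactive power: Q = Im(S) = -0.02824 VAR.
Step 9 — Apparent power: |S| = 3.02 VA.
Step 10 — Power factor: PF = P/|S| = 1 (leading).

(a) P = 3.02 W  (b) Q = -0.02824 VAR  (c) S = 3.02 VA  (d) PF = 1 (leading)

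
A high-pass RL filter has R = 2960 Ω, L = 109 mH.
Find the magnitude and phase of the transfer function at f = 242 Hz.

Step 1 — Angular frequency: ω = 2π·242 = 1521 rad/s.
Step 2 — Transfer function: H(jω) = jωL/(R + jωL).
Step 3 — Numerator jωL = j·165.7; denominator R + jωL = 2960 + j165.7.
Step 4 — H = 0.003125 + j0.05582.
Step 5 — Magnitude: |H| = 0.0559 (-25.1 dB); phase: φ = 86.8°.

|H| = 0.0559 (-25.1 dB), φ = 86.8°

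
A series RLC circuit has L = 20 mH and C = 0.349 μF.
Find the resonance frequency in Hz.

Step 1 — Resonance condition Im(Z)=0 gives ω₀ = 1/√(LC).
Step 2 — ω₀ = 1/√(0.02·3.49e-07) = 1.197e+04 rad/s.
Step 3 — f₀ = ω₀/(2π) = 1905 Hz.

f₀ = 1905 Hz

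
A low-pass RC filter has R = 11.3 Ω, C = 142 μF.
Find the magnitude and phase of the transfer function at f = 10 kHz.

Step 1 — Angular frequency: ω = 2π·1e+04 = 6.283e+04 rad/s.
Step 2 — Transfer function: H(jω) = 1/(1 + jωRC).
Step 3 — Denominator: 1 + jωRC = 1 + j·6.283e+04·11.3·0.000142 = 1 + j100.8.
Step 4 — H = 9.837e-05 - j0.009918.
Step 5 — Magnitude: |H| = 0.009918 (-40.1 dB); phase: φ = -89.4°.

|H| = 0.009918 (-40.1 dB), φ = -89.4°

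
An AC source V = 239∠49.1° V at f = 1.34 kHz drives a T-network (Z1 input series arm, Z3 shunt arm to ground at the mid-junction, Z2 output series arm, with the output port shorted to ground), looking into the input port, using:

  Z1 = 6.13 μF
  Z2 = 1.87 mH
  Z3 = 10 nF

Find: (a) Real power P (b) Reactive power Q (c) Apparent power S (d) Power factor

Step 1 — Angular frequency: ω = 2π·f = 2π·1340 = 8419 rad/s.
Step 2 — Component impedances:
  Z1: Z = 1/(jωC) = -j/(ω·C) = 0 - j19.38 Ω
  Z2: Z = jωL = j·8419·0.00187 = 0 + j15.74 Ω
  Z3: Z = 1/(jωC) = -j/(ω·C) = 0 - j1.188e+04 Ω
Step 3 — With the output port shorted to ground, the output series arm Z2 runs from the junction to ground; the shunt arm Z3 also runs from the junction to ground. They appear in parallel: Z3 || Z2 = 0 + j15.77 Ω.
Step 4 — Series with input arm Z1: Z_in = Z1 + (Z3 || Z2) = 0 - j3.61 Ω = 3.61∠-90.0° Ω.
Step 5 — Source phasor: V = 239∠49.1° V = 156.5 + j180.6 V.
Step 6 — Current: I = V / Z = -50.04 + j43.34 A = 66.2∠139.1° A.
Step 7 — Complex power: S = V·I* = 0 - j1.582e+04 VA.
Step 8 — Real power: P = Re(S) = 0 W.
Step 9 — Reactive power: Q = Im(S) = -1.582e+04 VAR.
Step 10 — Apparent power: |S| = 1.582e+04 VA.
Step 11 — Power factor: PF = P/|S| = 0 (leading).

(a) P = 0 W  (b) Q = -1.582e+04 VAR  (c) S = 1.582e+04 VA  (d) PF = 0 (leading)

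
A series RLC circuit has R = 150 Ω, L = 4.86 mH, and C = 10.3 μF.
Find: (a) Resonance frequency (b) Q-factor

Step 1 — Resonance condition Im(Z)=0 gives ω₀ = 1/√(LC).
Step 2 — ω₀ = 1/√(0.00486·1.03e-05) = 4470 rad/s.
Step 3 — f₀ = ω₀/(2π) = 711.4 Hz.
Step 4 — Series Q: Q = ω₀L/R = 4470·0.00486/150 = 0.1448.

(a) f₀ = 711.4 Hz  (b) Q = 0.1448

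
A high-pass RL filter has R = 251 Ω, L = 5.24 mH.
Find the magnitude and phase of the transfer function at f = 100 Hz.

Step 1 — Angular frequency: ω = 2π·100 = 628.3 rad/s.
Step 2 — Transfer function: H(jω) = jωL/(R + jωL).
Step 3 — Numerator jωL = j·3.292; denominator R + jωL = 251 + j3.292.
Step 4 — H = 0.000172 + j0.01311.
Step 5 — Magnitude: |H| = 0.01312 (-37.6 dB); phase: φ = 89.2°.

|H| = 0.01312 (-37.6 dB), φ = 89.2°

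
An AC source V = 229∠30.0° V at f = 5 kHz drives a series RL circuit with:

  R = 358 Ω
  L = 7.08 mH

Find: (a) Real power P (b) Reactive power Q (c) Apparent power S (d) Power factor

Step 1 — Angular frequency: ω = 2π·f = 2π·5000 = 3.142e+04 rad/s.
Step 2 — Component impedances:
  R: Z = R = 358 Ω
  L: Z = jωL = j·3.142e+04·0.00708 = 0 + j222.4 Ω
Step 3 — Series combination: Z_total = R + L = 358 + j222.4 Ω = 421.5∠31.9° Ω.
Step 4 — Source phasor: V = 229∠30.0° V = 198.3 + j114.5 V.
Step 5 — Current: I = V / Z = 0.5431 - j0.01757 A = 0.5433∠-1.9° A.
Step 6 — Complex power: S = V·I* = 105.7 + j65.66 VA.
Step 7 — Real power: P = Re(S) = 105.7 W.
Step 8 — Reactive power: Q = Im(S) = 65.66 VAR.
Step 9 — Apparent power: |S| = 124.4 VA.
Step 10 — Power factor: PF = P/|S| = 0.8494 (lagging).

(a) P = 105.7 W  (b) Q = 65.66 VAR  (c) S = 124.4 VA  (d) PF = 0.8494 (lagging)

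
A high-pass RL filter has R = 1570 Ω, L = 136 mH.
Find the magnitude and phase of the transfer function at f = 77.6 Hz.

Step 1 — Angular frequency: ω = 2π·77.6 = 487.6 rad/s.
Step 2 — Transfer function: H(jω) = jωL/(R + jωL).
Step 3 — Numerator jωL = j·66.31; denominator R + jωL = 1570 + j66.31.
Step 4 — H = 0.001781 + j0.04216.
Step 5 — Magnitude: |H| = 0.0422 (-27.5 dB); phase: φ = 87.6°.

|H| = 0.0422 (-27.5 dB), φ = 87.6°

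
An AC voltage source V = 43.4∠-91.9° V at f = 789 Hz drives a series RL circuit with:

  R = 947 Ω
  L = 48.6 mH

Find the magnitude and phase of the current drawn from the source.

Step 1 — Angular frequency: ω = 2π·f = 2π·789 = 4957 rad/s.
Step 2 — Component impedances:
  R: Z = R = 947 Ω
  L: Z = jωL = j·4957·0.0486 = 0 + j240.9 Ω
Step 3 — Series combination: Z_total = R + L = 947 + j240.9 Ω = 977.2∠14.3° Ω.
Step 4 — Source phasor: V = 43.4∠-91.9° V = -1.439 - j43.38 V.
Step 5 — Ohm's law: I = V / Z_total = (-1.439 - j43.38) / (947 + j240.9) = -0.01237 - j0.04266 A.
Step 6 — Convert to polar: |I| = 0.04441 A, ∠I = -106.2°.

I = 0.04441∠-106.2° A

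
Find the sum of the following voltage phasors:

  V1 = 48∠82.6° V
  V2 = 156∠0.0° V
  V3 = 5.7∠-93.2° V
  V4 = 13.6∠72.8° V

Step 1 — Convert each phasor to rectangular form:
  V1 = 48·(cos(82.6°) + j·sin(82.6°)) = 6.182 + j47.6 V
  V2 = 156·(cos(0.0°) + j·sin(0.0°)) = 156 V
  V3 = 5.7·(cos(-93.2°) + j·sin(-93.2°)) = -0.3182 - j5.691 V
  V4 = 13.6·(cos(72.8°) + j·sin(72.8°)) = 4.022 + j12.99 V
Step 2 — Sum components: V_total = 165.9 + j54.9 V.
Step 3 — Convert to polar: |V_total| = 174.7 V, ∠V_total = 18.3°.

V_total = 174.7∠18.3° V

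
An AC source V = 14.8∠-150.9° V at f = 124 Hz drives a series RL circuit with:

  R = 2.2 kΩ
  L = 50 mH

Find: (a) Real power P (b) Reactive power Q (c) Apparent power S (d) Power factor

Step 1 — Angular frequency: ω = 2π·f = 2π·124 = 779.1 rad/s.
Step 2 — Component impedances:
  R: Z = R = 2200 Ω
  L: Z = jωL = j·779.1·0.05 = 0 + j38.96 Ω
Step 3 — Series combination: Z_total = R + L = 2200 + j38.96 Ω = 2200∠1.0° Ω.
Step 4 — Source phasor: V = 14.8∠-150.9° V = -12.93 - j7.198 V.
Step 5 — Current: I = V / Z = -0.005934 - j0.003167 A = 0.006726∠-151.9° A.
Step 6 — Complex power: S = V·I* = 0.09953 + j0.001762 VA.
Step 7 — Real power: P = Re(S) = 0.09953 W.
Step 8 — Reactive power: Q = Im(S) = 0.001762 VAR.
Step 9 — Apparent power: |S| = 0.09955 VA.
Step 10 — Power factor: PF = P/|S| = 0.9998 (lagging).

(a) P = 0.09953 W  (b) Q = 0.001762 VAR  (c) S = 0.09955 VA  (d) PF = 0.9998 (lagging)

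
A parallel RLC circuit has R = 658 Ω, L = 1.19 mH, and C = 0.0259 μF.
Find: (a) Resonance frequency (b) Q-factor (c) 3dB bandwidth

Step 1 — Resonance: ω₀ = 1/√(LC) = 1/√(0.00119·2.59e-08) = 1.801e+05 rad/s.
Step 2 — f₀ = ω₀/(2π) = 2.867e+04 Hz.
Step 3 — Parallel Q: Q = R/(ω₀L) = 658/(1.801e+05·0.00119) = 3.07.
Step 4 — Bandwidth: Δω = ω₀/Q = 5.868e+04 rad/s; BW = Δω/(2π) = 9339 Hz.

(a) f₀ = 2.867e+04 Hz  (b) Q = 3.07  (c) BW = 9339 Hz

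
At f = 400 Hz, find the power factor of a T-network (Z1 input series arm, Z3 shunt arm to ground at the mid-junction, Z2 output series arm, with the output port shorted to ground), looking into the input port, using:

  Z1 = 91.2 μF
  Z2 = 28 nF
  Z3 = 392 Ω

Step 1 — Angular frequency: ω = 2π·f = 2π·400 = 2513 rad/s.
Step 2 — Component impedances:
  Z1: Z = 1/(jωC) = -j/(ω·C) = 0 - j4.363 Ω
  Z2: Z = 1/(jωC) = -j/(ω·C) = 0 - j1.421e+04 Ω
  Z3: Z = R = 392 Ω
Step 3 — With the output port shorted to ground, the output series arm Z2 runs from the junction to ground; the shunt arm Z3 also runs from the junction to ground. They appear in parallel: Z3 || Z2 = 391.7 - j10.81 Ω.
Step 4 — Series with input arm Z1: Z_in = Z1 + (Z3 || Z2) = 391.7 - j15.17 Ω = 392∠-2.2° Ω.
Step 5 — Power factor: PF = cos(φ) = Re(Z)/|Z| = 391.7019/391.9955 = 0.9993.
Step 6 — Type: Im(Z) = -15.17 ⇒ leading (phase φ = -2.2°).

PF = 0.9993 (leading, φ = -2.2°)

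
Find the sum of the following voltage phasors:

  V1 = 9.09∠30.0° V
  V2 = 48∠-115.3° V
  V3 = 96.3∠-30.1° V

Step 1 — Convert each phasor to rectangular form:
  V1 = 9.09·(cos(30.0°) + j·sin(30.0°)) = 7.872 + j4.545 V
  V2 = 48·(cos(-115.3°) + j·sin(-115.3°)) = -20.51 - j43.4 V
  V3 = 96.3·(cos(-30.1°) + j·sin(-30.1°)) = 83.31 - j48.3 V
Step 2 — Sum components: V_total = 70.67 - j87.15 V.
Step 3 — Convert to polar: |V_total| = 112.2 V, ∠V_total = -51.0°.

V_total = 112.2∠-51.0° V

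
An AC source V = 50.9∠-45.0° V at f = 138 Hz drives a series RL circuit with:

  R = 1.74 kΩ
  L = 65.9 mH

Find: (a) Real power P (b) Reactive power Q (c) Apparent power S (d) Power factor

Step 1 — Angular frequency: ω = 2π·f = 2π·138 = 867.1 rad/s.
Step 2 — Component impedances:
  R: Z = R = 1740 Ω
  L: Z = jωL = j·867.1·0.0659 = 0 + j57.14 Ω
Step 3 — Series combination: Z_total = R + L = 1740 + j57.14 Ω = 1741∠1.9° Ω.
Step 4 — Source phasor: V = 50.9∠-45.0° V = 35.99 - j35.99 V.
Step 5 — Current: I = V / Z = 0.01998 - j0.02134 A = 0.02924∠-46.9° A.
Step 6 — Complex power: S = V·I* = 1.487 + j0.04884 VA.
Step 7 — Real power: P = Re(S) = 1.487 W.
Step 8 — Reactive power: Q = Im(S) = 0.04884 VAR.
Step 9 — Apparent power: |S| = 1.488 VA.
Step 10 — Power factor: PF = P/|S| = 0.9995 (lagging).

(a) P = 1.487 W  (b) Q = 0.04884 VAR  (c) S = 1.488 VA  (d) PF = 0.9995 (lagging)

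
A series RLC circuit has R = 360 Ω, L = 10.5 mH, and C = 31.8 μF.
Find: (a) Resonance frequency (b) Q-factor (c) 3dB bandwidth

Step 1 — Resonance: ω₀ = 1/√(LC) = 1/√(0.0105·3.18e-05) = 1731 rad/s.
Step 2 — f₀ = ω₀/(2π) = 275.4 Hz.
Step 3 — Series Q: Q = ω₀L/R = 1731·0.0105/360 = 0.05048.
Step 4 — Bandwidth: Δω = ω₀/Q = 3.429e+04 rad/s; BW = Δω/(2π) = 5457 Hz.

(a) f₀ = 275.4 Hz  (b) Q = 0.05048  (c) BW = 5457 Hz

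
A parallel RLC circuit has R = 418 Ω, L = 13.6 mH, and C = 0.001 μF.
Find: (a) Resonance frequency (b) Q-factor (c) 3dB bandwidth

Step 1 — Resonance: ω₀ = 1/√(LC) = 1/√(0.0136·1e-09) = 2.712e+05 rad/s.
Step 2 — f₀ = ω₀/(2π) = 4.316e+04 Hz.
Step 3 — Parallel Q: Q = R/(ω₀L) = 418/(2.712e+05·0.0136) = 0.1133.
Step 4 — Bandwidth: Δω = ω₀/Q = 2.392e+06 rad/s; BW = Δω/(2π) = 3.808e+05 Hz.

(a) f₀ = 4.316e+04 Hz  (b) Q = 0.1133  (c) BW = 3.808e+05 Hz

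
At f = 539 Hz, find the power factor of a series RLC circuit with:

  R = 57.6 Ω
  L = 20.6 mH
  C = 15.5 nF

Step 1 — Angular frequency: ω = 2π·f = 2π·539 = 3387 rad/s.
Step 2 — Component impedances:
  R: Z = R = 57.6 Ω
  L: Z = jωL = j·3387·0.0206 = 0 + j69.76 Ω
  C: Z = 1/(jωC) = -j/(ω·C) = 0 - j1.905e+04 Ω
Step 3 — Series combination: Z_total = R + L + C = 57.6 - j1.898e+04 Ω = 1.898e+04∠-89.8° Ω.
Step 4 — Power factor: PF = cos(φ) = Re(Z)/|Z| = 57.6/1.898e+04 = 0.003035.
Step 5 — Type: Im(Z) = -1.898e+04 ⇒ leading (phase φ = -89.8°).

PF = 0.003035 (leading, φ = -89.8°)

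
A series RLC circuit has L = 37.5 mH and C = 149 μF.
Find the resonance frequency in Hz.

Step 1 — Resonance condition Im(Z)=0 gives ω₀ = 1/√(LC).
Step 2 — ω₀ = 1/√(0.0375·0.000149) = 423 rad/s.
Step 3 — f₀ = ω₀/(2π) = 67.33 Hz.

f₀ = 67.33 Hz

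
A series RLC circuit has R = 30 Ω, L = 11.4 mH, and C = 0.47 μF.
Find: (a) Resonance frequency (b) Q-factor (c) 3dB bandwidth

Step 1 — Resonance: ω₀ = 1/√(LC) = 1/√(0.0114·4.7e-07) = 1.366e+04 rad/s.
Step 2 — f₀ = ω₀/(2π) = 2174 Hz.
Step 3 — Series Q: Q = ω₀L/R = 1.366e+04·0.0114/30 = 5.191.
Step 4 — Bandwidth: Δω = ω₀/Q = 2632 rad/s; BW = Δω/(2π) = 418.8 Hz.

(a) f₀ = 2174 Hz  (b) Q = 5.191  (c) BW = 418.8 Hz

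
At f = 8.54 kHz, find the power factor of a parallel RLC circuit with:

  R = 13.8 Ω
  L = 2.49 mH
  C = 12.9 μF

Step 1 — Angular frequency: ω = 2π·f = 2π·8540 = 5.366e+04 rad/s.
Step 2 — Component impedances:
  R: Z = R = 13.8 Ω
  L: Z = jωL = j·5.366e+04·0.00249 = 0 + j133.6 Ω
  C: Z = 1/(jωC) = -j/(ω·C) = 0 - j1.445 Ω
Step 3 — Parallel combination: 1/Z_total = 1/R + 1/L + 1/C; Z_total = 0.1529 - j1.444 Ω = 1.452∠-84.0° Ω.
Step 4 — Power factor: PF = cos(φ) = Re(Z)/|Z| = 0.15285/1.4524 = 0.1052.
Step 5 — Type: Im(Z) = -1.444 ⇒ leading (phase φ = -84.0°).

PF = 0.1052 (leading, φ = -84.0°)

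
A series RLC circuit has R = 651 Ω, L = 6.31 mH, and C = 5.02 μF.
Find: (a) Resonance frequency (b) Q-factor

Step 1 — Resonance condition Im(Z)=0 gives ω₀ = 1/√(LC).
Step 2 — ω₀ = 1/√(0.00631·5.02e-06) = 5619 rad/s.
Step 3 — f₀ = ω₀/(2π) = 894.2 Hz.
Step 4 — Series Q: Q = ω₀L/R = 5619·0.00631/651 = 0.05446.

(a) f₀ = 894.2 Hz  (b) Q = 0.05446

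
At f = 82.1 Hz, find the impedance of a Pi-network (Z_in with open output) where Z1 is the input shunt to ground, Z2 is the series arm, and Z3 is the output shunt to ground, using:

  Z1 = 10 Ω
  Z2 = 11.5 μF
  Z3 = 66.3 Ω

Step 1 — Angular frequency: ω = 2π·f = 2π·82.1 = 515.8 rad/s.
Step 2 — Component impedances:
  Z1: Z = R = 10 Ω
  Z2: Z = 1/(jωC) = -j/(ω·C) = 0 - j168.6 Ω
  Z3: Z = R = 66.3 Ω
Step 3 — With open output, the series arm Z2 and the output shunt Z3 appear in series to ground: Z2 + Z3 = 66.3 - j168.6 Ω.
Step 4 — Parallel with input shunt Z1: Z_in = Z1 || (Z2 + Z3) = 9.777 - j0.4924 Ω = 9.79∠-2.9° Ω.

Z = 9.777 - j0.4924 Ω = 9.79∠-2.9° Ω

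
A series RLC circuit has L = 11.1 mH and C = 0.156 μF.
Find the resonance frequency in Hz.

Step 1 — Resonance condition Im(Z)=0 gives ω₀ = 1/√(LC).
Step 2 — ω₀ = 1/√(0.0111·1.56e-07) = 2.403e+04 rad/s.
Step 3 — f₀ = ω₀/(2π) = 3825 Hz.

f₀ = 3825 Hz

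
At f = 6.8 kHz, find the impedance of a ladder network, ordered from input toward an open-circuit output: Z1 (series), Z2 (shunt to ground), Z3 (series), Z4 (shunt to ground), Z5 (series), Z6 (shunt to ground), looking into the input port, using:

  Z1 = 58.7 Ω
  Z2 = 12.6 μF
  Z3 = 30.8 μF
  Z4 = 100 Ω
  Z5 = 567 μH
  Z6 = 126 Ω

Step 1 — Angular frequency: ω = 2π·f = 2π·6800 = 4.273e+04 rad/s.
Step 2 — Component impedances:
  Z1: Z = R = 58.7 Ω
  Z2: Z = 1/(jωC) = -j/(ω·C) = 0 - j1.858 Ω
  Z3: Z = 1/(jωC) = -j/(ω·C) = 0 - j0.7599 Ω
  Z4: Z = R = 100 Ω
  Z5: Z = jωL = j·4.273e+04·0.000567 = 0 + j24.23 Ω
  Z6: Z = R = 126 Ω
Step 3 — Ladder network (open output): work backward from the far end, alternating series and parallel combinations. Z_in = 58.76 - j1.86 Ω = 58.79∠-1.8° Ω.

Z = 58.76 - j1.86 Ω = 58.79∠-1.8° Ω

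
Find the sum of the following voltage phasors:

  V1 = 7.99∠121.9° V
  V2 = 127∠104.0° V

Step 1 — Convert each phasor to rectangular form:
  V1 = 7.99·(cos(121.9°) + j·sin(121.9°)) = -4.222 + j6.783 V
  V2 = 127·(cos(104.0°) + j·sin(104.0°)) = -30.72 + j123.2 V
Step 2 — Sum components: V_total = -34.95 + j130 V.
Step 3 — Convert to polar: |V_total| = 134.6 V, ∠V_total = 105.0°.

V_total = 134.6∠105.0° V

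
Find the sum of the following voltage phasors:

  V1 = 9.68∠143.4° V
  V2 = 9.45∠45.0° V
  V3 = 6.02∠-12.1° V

Step 1 — Convert each phasor to rectangular form:
  V1 = 9.68·(cos(143.4°) + j·sin(143.4°)) = -7.771 + j5.771 V
  V2 = 9.45·(cos(45.0°) + j·sin(45.0°)) = 6.682 + j6.682 V
  V3 = 6.02·(cos(-12.1°) + j·sin(-12.1°)) = 5.886 - j1.262 V
Step 2 — Sum components: V_total = 4.797 + j11.19 V.
Step 3 — Convert to polar: |V_total| = 12.18 V, ∠V_total = 66.8°.

V_total = 12.18∠66.8° V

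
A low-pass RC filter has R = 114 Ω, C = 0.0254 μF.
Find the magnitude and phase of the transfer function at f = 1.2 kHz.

Step 1 — Angular frequency: ω = 2π·1200 = 7540 rad/s.
Step 2 — Transfer function: H(jω) = 1/(1 + jωRC).
Step 3 — Denominator: 1 + jωRC = 1 + j·7540·114·2.54e-08 = 1 + j0.02183.
Step 4 — H = 0.9995 - j0.02182.
Step 5 — Magnitude: |H| = 0.9998 (-0.0 dB); phase: φ = -1.3°.

|H| = 0.9998 (-0.0 dB), φ = -1.3°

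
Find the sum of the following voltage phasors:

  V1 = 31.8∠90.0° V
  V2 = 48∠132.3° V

Step 1 — Convert each phasor to rectangular form:
  V1 = 31.8·(cos(90.0°) + j·sin(90.0°)) = 0 + j31.8 V
  V2 = 48·(cos(132.3°) + j·sin(132.3°)) = -32.3 + j35.5 V
Step 2 — Sum components: V_total = -32.3 + j67.3 V.
Step 3 — Convert to polar: |V_total| = 74.65 V, ∠V_total = 115.6°.

V_total = 74.65∠115.6° V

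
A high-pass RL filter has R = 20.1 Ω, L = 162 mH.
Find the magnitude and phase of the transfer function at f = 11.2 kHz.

Step 1 — Angular frequency: ω = 2π·1.12e+04 = 7.037e+04 rad/s.
Step 2 — Transfer function: H(jω) = jωL/(R + jωL).
Step 3 — Numerator jωL = j·1.14e+04; denominator R + jωL = 20.1 + j1.14e+04.
Step 4 — H = 1 + j0.001763.
Step 5 — Magnitude: |H| = 1 (-0.0 dB); phase: φ = 0.1°.

|H| = 1 (-0.0 dB), φ = 0.1°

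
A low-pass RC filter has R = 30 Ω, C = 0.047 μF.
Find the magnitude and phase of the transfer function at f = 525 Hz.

Step 1 — Angular frequency: ω = 2π·525 = 3299 rad/s.
Step 2 — Transfer function: H(jω) = 1/(1 + jωRC).
Step 3 — Denominator: 1 + jωRC = 1 + j·3299·30·4.7e-08 = 1 + j0.004651.
Step 4 — H = 1 - j0.004651.
Step 5 — Magnitude: |H| = 1 (-0.0 dB); phase: φ = -0.3°.

|H| = 1 (-0.0 dB), φ = -0.3°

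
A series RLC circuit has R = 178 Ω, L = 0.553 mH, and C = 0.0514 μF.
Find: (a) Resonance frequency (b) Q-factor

Step 1 — Resonance condition Im(Z)=0 gives ω₀ = 1/√(LC).
Step 2 — ω₀ = 1/√(0.000553·5.14e-08) = 1.876e+05 rad/s.
Step 3 — f₀ = ω₀/(2π) = 2.985e+04 Hz.
Step 4 — Series Q: Q = ω₀L/R = 1.876e+05·0.000553/178 = 0.5827.

(a) f₀ = 2.985e+04 Hz  (b) Q = 0.5827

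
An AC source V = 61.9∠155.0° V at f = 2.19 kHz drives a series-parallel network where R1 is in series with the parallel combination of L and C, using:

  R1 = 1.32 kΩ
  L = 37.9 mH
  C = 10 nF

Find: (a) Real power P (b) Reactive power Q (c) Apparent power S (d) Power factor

Step 1 — Angular frequency: ω = 2π·f = 2π·2190 = 1.376e+04 rad/s.
Step 2 — Component impedances:
  R1: Z = R = 1320 Ω
  L: Z = jωL = j·1.376e+04·0.0379 = 0 + j521.5 Ω
  C: Z = 1/(jωC) = -j/(ω·C) = 0 - j7267 Ω
Step 3 — Parallel branch: L || C = 1/(1/L + 1/C) = 0 + j561.8 Ω.
Step 4 — Series with R1: Z_total = R1 + (L || C) = 1320 + j561.8 Ω = 1435∠23.1° Ω.
Step 5 — Source phasor: V = 61.9∠155.0° V = -56.1 + j26.16 V.
Step 6 — Current: I = V / Z = -0.02884 + j0.03209 A = 0.04315∠131.9° A.
Step 7 — Complex power: S = V·I* = 2.458 + j1.046 VA.
Step 8 — Real power: P = Re(S) = 2.458 W.
Step 9 — Reactive power: Q = Im(S) = 1.046 VAR.
Step 10 — Apparent power: |S| = 2.671 VA.
Step 11 — Power factor: PF = P/|S| = 0.9201 (lagging).

(a) P = 2.458 W  (b) Q = 1.046 VAR  (c) S = 2.671 VA  (d) PF = 0.9201 (lagging)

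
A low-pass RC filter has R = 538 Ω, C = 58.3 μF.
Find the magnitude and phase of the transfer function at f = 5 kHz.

Step 1 — Angular frequency: ω = 2π·5000 = 3.142e+04 rad/s.
Step 2 — Transfer function: H(jω) = 1/(1 + jωRC).
Step 3 — Denominator: 1 + jωRC = 1 + j·3.142e+04·538·5.83e-05 = 1 + j985.4.
Step 4 — H = 1.03e-06 - j0.001015.
Step 5 — Magnitude: |H| = 0.001015 (-59.9 dB); phase: φ = -89.9°.

|H| = 0.001015 (-59.9 dB), φ = -89.9°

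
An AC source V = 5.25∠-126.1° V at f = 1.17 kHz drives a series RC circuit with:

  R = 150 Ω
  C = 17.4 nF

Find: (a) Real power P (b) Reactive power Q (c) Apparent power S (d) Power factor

Step 1 — Angular frequency: ω = 2π·f = 2π·1170 = 7351 rad/s.
Step 2 — Component impedances:
  R: Z = R = 150 Ω
  C: Z = 1/(jωC) = -j/(ω·C) = 0 - j7818 Ω
Step 3 — Series combination: Z_total = R + C = 150 - j7818 Ω = 7819∠-88.9° Ω.
Step 4 — Source phasor: V = 5.25∠-126.1° V = -3.093 - j4.242 V.
Step 5 — Current: I = V / Z = 0.0005348 - j0.0004059 A = 0.0006714∠-37.2° A.
Step 6 — Complex power: S = V·I* = 6.762e-05 - j0.003524 VA.
Step 7 — Real power: P = Re(S) = 6.762e-05 W.
Step 8 — Reactive power: Q = Im(S) = -0.003524 VAR.
Step 9 — Apparent power: |S| = 0.003525 VA.
Step 10 — Power factor: PF = P/|S| = 0.01918 (leading).

(a) P = 6.762e-05 W  (b) Q = -0.003524 VAR  (c) S = 0.003525 VA  (d) PF = 0.01918 (leading)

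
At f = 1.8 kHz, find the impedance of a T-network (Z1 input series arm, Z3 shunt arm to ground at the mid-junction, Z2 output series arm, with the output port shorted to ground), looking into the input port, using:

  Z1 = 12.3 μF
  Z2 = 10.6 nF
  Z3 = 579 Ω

Step 1 — Angular frequency: ω = 2π·f = 2π·1800 = 1.131e+04 rad/s.
Step 2 — Component impedances:
  Z1: Z = 1/(jωC) = -j/(ω·C) = 0 - j7.189 Ω
  Z2: Z = 1/(jωC) = -j/(ω·C) = 0 - j8341 Ω
  Z3: Z = R = 579 Ω
Step 3 — With the output port shorted to ground, the output series arm Z2 runs from the junction to ground; the shunt arm Z3 also runs from the junction to ground. They appear in parallel: Z3 || Z2 = 576.2 - j40 Ω.
Step 4 — Series with input arm Z1: Z_in = Z1 + (Z3 || Z2) = 576.2 - j47.19 Ω = 578.2∠-4.7° Ω.

Z = 576.2 - j47.19 Ω = 578.2∠-4.7° Ω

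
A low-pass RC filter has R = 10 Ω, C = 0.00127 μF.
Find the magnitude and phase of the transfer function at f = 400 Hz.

Step 1 — Angular frequency: ω = 2π·400 = 2513 rad/s.
Step 2 — Transfer function: H(jω) = 1/(1 + jωRC).
Step 3 — Denominator: 1 + jωRC = 1 + j·2513·10·1.27e-09 = 1 + j3.192e-05.
Step 4 — H = 1 - j3.192e-05.
Step 5 — Magnitude: |H| = 1 (-0.0 dB); phase: φ = -0.0°.

|H| = 1 (-0.0 dB), φ = -0.0°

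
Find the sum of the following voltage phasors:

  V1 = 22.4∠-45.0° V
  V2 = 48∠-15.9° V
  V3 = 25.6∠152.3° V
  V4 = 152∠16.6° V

Step 1 — Convert each phasor to rectangular form:
  V1 = 22.4·(cos(-45.0°) + j·sin(-45.0°)) = 15.84 - j15.84 V
  V2 = 48·(cos(-15.9°) + j·sin(-15.9°)) = 46.16 - j13.15 V
  V3 = 25.6·(cos(152.3°) + j·sin(152.3°)) = -22.67 + j11.9 V
  V4 = 152·(cos(16.6°) + j·sin(16.6°)) = 145.7 + j43.42 V
Step 2 — Sum components: V_total = 185 + j26.34 V.
Step 3 — Convert to polar: |V_total| = 186.9 V, ∠V_total = 8.1°.

V_total = 186.9∠8.1° V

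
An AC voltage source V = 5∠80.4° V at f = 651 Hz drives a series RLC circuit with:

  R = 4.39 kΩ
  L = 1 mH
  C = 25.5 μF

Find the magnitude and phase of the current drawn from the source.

Step 1 — Angular frequency: ω = 2π·f = 2π·651 = 4090 rad/s.
Step 2 — Component impedances:
  R: Z = R = 4390 Ω
  L: Z = jωL = j·4090·0.001 = 0 + j4.09 Ω
  C: Z = 1/(jωC) = -j/(ω·C) = 0 - j9.587 Ω
Step 3 — Series combination: Z_total = R + L + C = 4390 - j5.497 Ω = 4390∠-0.1° Ω.
Step 4 — Source phasor: V = 5∠80.4° V = 0.8338 + j4.93 V.
Step 5 — Ohm's law: I = V / Z_total = (0.8338 + j4.93) / (4390 - j5.497) = 0.0001885 + j0.001123 A.
Step 6 — Convert to polar: |I| = 0.001139 A, ∠I = 80.5°.

I = 0.001139∠80.5° A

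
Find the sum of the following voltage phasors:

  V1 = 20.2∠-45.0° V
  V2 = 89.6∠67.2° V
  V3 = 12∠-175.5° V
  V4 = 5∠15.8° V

Step 1 — Convert each phasor to rectangular form:
  V1 = 20.2·(cos(-45.0°) + j·sin(-45.0°)) = 14.28 - j14.28 V
  V2 = 89.6·(cos(67.2°) + j·sin(67.2°)) = 34.72 + j82.6 V
  V3 = 12·(cos(-175.5°) + j·sin(-175.5°)) = -11.96 - j0.9415 V
  V4 = 5·(cos(15.8°) + j·sin(15.8°)) = 4.811 + j1.361 V
Step 2 — Sum components: V_total = 41.85 + j68.74 V.
Step 3 — Convert to polar: |V_total| = 80.47 V, ∠V_total = 58.7°.

V_total = 80.47∠58.7° V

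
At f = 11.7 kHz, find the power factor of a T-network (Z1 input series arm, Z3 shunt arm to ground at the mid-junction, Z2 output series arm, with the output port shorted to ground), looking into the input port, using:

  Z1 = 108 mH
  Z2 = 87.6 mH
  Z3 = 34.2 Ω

Step 1 — Angular frequency: ω = 2π·f = 2π·1.17e+04 = 7.351e+04 rad/s.
Step 2 — Component impedances:
  Z1: Z = jωL = j·7.351e+04·0.108 = 0 + j7939 Ω
  Z2: Z = jωL = j·7.351e+04·0.0876 = 0 + j6440 Ω
  Z3: Z = R = 34.2 Ω
Step 3 — With the output port shorted to ground, the output series arm Z2 runs from the junction to ground; the shunt arm Z3 also runs from the junction to ground. They appear in parallel: Z3 || Z2 = 34.2 + j0.1816 Ω.
Step 4 — Series with input arm Z1: Z_in = Z1 + (Z3 || Z2) = 34.2 + j7940 Ω = 7940∠89.8° Ω.
Step 5 — Power factor: PF = cos(φ) = Re(Z)/|Z| = 34.2/7940 = 0.004307.
Step 6 — Type: Im(Z) = 7940 ⇒ lagging (phase φ = 89.8°).

PF = 0.004307 (lagging, φ = 89.8°)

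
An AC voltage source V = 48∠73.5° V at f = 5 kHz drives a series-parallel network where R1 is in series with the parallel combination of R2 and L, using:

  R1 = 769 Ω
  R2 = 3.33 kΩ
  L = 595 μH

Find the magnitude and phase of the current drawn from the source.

Step 1 — Angular frequency: ω = 2π·f = 2π·5000 = 3.142e+04 rad/s.
Step 2 — Component impedances:
  R1: Z = R = 769 Ω
  R2: Z = R = 3330 Ω
  L: Z = jωL = j·3.142e+04·0.000595 = 0 + j18.69 Ω
Step 3 — Parallel branch: R2 || L = 1/(1/R2 + 1/L) = 0.1049 + j18.69 Ω.
Step 4 — Series with R1: Z_total = R1 + (R2 || L) = 769.1 + j18.69 Ω = 769.3∠1.4° Ω.
Step 5 — Source phasor: V = 48∠73.5° V = 13.63 + j46.02 V.
Step 6 — Ohm's law: I = V / Z_total = (13.63 + j46.02) / (769.1 + j18.69) = 0.01917 + j0.05937 A.
Step 7 — Convert to polar: |I| = 0.06239 A, ∠I = 72.1°.

I = 0.06239∠72.1° A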